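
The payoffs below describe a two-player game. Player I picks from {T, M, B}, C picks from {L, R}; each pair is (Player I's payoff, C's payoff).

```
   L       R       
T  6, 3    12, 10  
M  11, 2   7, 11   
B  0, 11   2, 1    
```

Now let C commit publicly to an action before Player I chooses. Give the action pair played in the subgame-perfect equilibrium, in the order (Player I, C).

(T, R)

Work backward from Player I's decision.
- L: Player I compares 6, 11, 0 and picks M; C would get 2.
- R: Player I compares 12, 7, 2 and picks T; C would get 10.
C's induced payoffs are 2, 10, so C commits to R. Subgame-perfect outcome: (T, R) with payoffs (12, 10).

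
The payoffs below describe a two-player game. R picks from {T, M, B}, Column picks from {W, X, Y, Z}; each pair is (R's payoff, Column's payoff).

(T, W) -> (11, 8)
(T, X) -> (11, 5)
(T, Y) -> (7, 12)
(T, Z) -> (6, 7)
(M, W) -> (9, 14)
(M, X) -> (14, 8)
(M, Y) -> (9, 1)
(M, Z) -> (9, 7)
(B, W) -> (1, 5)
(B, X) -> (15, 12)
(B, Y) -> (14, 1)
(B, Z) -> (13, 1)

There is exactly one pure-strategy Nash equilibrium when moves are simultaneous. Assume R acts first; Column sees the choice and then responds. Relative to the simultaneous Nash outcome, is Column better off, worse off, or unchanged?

unchanged

Work backward from Column's decision.
- T: Column compares 8, 5, 12, 7 and picks Y; R would get 7.
- M: Column compares 14, 8, 1, 7 and picks W; R would get 9.
- B: Column compares 5, 12, 1, 1 and picks X; R would get 15.
R's induced payoffs are 7, 9, 15, so R commits to B. Subgame-perfect outcome: (B, X) with payoffs (15, 12).
For the simultaneous game, intersect best replies.
R's best replies: W→T; X→B; Y→B; Z→B.
Column's best replies: T→Y; M→W; B→X.
The unique mutual best reply is (B, X), giving (15, 12).
Column earns 12 sequentially versus 12 at the Nash outcome: unchanged.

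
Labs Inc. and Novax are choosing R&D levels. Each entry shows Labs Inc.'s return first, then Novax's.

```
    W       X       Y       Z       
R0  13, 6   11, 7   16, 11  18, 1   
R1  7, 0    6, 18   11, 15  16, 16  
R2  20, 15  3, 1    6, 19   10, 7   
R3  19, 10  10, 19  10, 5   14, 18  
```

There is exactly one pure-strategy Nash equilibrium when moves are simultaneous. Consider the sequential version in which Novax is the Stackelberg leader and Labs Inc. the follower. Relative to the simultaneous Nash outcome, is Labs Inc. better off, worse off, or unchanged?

better off

Labs Inc. best-responds to each possible Novax move:
- W: Labs Inc. compares 13, 7, 20, 19 and picks R2; Novax would get 15.
- X: Labs Inc. compares 11, 6, 3, 10 and picks R0; Novax would get 7.
- Y: Labs Inc. compares 16, 11, 6, 10 and picks R0; Novax would get 11.
- Z: Labs Inc. compares 18, 16, 10, 14 and picks R0; Novax would get 1.
Novax's induced payoffs are 15, 7, 11, 1, so Novax commits to W. Subgame-perfect outcome: (R2, W) with payoffs (20, 15).
Under simultaneous play:
Labs Inc.'s best replies: W→R2; X→R0; Y→R0; Z→R0.
Novax's best replies: R0→Y; R1→X; R2→Y; R3→X.
Only (R0, Y) has each player best-responding; Nash payoffs (16, 11).
Labs Inc. earns 20 sequentially versus 16 at the Nash outcome: better off.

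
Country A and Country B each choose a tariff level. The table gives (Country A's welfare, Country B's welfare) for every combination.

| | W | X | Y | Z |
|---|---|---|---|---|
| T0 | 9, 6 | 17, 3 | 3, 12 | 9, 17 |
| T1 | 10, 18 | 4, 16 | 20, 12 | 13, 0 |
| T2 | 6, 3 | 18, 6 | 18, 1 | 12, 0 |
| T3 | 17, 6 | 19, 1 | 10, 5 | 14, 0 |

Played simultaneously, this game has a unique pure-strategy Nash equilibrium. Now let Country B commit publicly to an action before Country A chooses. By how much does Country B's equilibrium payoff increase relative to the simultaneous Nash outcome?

6

Solve by backward induction (Country B leads).
- W: Country A compares 9, 10, 6, 17 and picks T3; Country B would get 6.
- X: Country A compares 17, 4, 18, 19 and picks T3; Country B would get 1.
- Y: Country A compares 3, 20, 18, 10 and picks T1; Country B would get 12.
- Z: Country A compares 9, 13, 12, 14 and picks T3; Country B would get 0.
Maximizing over 6, 1, 12, 0, Country B chooses Y. Subgame-perfect outcome: (T1, Y) with payoffs (20, 12).
For the simultaneous game, intersect best replies.
Country A's best replies: W→T3; X→T3; Y→T1; Z→T3.
Country B's best replies: T0→Z; T1→W; T2→X; T3→W.
Only (T3, W) has each player best-responding; Nash payoffs (17, 6).
Country B's commitment gain: 12 − 6 = 6.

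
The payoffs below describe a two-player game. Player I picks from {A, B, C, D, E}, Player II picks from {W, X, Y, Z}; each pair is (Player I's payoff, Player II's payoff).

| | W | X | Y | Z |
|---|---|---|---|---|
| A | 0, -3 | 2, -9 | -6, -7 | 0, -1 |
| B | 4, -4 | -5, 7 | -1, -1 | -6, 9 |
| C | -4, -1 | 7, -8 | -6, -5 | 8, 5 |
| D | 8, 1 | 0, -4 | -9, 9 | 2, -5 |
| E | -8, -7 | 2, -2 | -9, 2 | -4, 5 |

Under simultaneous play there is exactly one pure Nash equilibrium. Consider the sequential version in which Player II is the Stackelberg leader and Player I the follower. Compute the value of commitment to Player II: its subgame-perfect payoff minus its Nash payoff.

0

Work backward from Player I's decision.
- W: Player I compares 0, 4, -4, 8, -8 and picks D; Player II would get 1.
- X: Player I compares 2, -5, 7, 0, 2 and picks C; Player II would get -8.
- Y: Player I compares -6, -1, -6, -9, -9 and picks B; Player II would get -1.
- Z: Player I compares 0, -6, 8, 2, -4 and picks C; Player II would get 5.
Maximizing over 1, -8, -1, 5, Player II chooses Z. Subgame-perfect outcome: (C, Z) with payoffs (8, 5).
For the simultaneous game, intersect best replies.
Player I's best replies: W→D; X→C; Y→B; Z→C.
Player II's best replies: A→Z; B→Z; C→Z; D→Y; E→Z.
The unique mutual best reply is (C, Z), giving (8, 5).
Player II's commitment gain: 5 − 5 = 0.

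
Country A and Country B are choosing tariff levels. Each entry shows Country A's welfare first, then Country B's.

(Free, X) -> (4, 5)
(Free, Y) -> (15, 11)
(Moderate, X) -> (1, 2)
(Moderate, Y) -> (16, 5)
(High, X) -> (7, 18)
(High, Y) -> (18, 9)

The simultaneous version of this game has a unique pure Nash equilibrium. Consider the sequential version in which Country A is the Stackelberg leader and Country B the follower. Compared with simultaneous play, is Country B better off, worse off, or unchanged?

worse off

Solve by backward induction (Country A leads).
- Free → Country B plays Y (best of 5, 11); Country A gets 15.
- Moderate → Country B plays Y (best of 2, 5); Country A gets 16.
- High → Country B plays X (best of 18, 9); Country A gets 7.
Maximizing over 15, 16, 7, Country A chooses Moderate. Subgame-perfect outcome: (Moderate, Y) with payoffs (16, 5).
Now find the simultaneous Nash equilibrium.
Country A's best replies: X→High; Y→High.
Country B's best replies: Free→Y; Moderate→Y; High→X.
The unique mutual best reply is (High, X), giving (7, 18).
Country B earns 5 sequentially versus 18 at the Nash outcome: worse off.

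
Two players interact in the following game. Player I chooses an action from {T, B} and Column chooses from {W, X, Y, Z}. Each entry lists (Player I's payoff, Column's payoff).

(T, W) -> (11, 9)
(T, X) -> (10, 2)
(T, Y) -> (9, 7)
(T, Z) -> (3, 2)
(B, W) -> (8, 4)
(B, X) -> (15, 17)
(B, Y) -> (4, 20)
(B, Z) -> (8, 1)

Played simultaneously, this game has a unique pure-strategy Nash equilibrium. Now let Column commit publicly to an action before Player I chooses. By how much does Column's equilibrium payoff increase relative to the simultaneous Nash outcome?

Work backward from Player I's decision.
- W: Player I compares 11, 8 and picks T; Column would get 9.
- X: Player I compares 10, 15 and picks B; Column would get 17.
- Y: Player I compares 9, 4 and picks T; Column would get 7.
- Z: Player I compares 3, 8 and picks B; Column would get 1.
Maximizing over 9, 17, 7, 1, Column chooses X. Subgame-perfect outcome: (B, X) with payoffs (15, 17).
For the simultaneous game, intersect best replies.
Player I's best replies: W→T; X→B; Y→T; Z→B.
Column's best replies: T→W; B→Y.
The unique mutual best reply is (T, W), giving (11, 9).
Column's commitment gain: 17 − 9 = 8.

8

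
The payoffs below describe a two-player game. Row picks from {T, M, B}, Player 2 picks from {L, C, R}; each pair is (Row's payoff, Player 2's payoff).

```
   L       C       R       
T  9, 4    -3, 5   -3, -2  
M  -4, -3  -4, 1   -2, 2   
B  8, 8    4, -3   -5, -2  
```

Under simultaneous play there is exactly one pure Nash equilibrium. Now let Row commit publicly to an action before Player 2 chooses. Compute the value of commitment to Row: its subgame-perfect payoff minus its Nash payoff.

10

Backward induction with Row moving first.
- T: BR = C, leader payoff -3.
- M: BR = R, leader payoff -2.
- B: BR = L, leader payoff 8.
Maximizing over -3, -2, 8, Row chooses B. Subgame-perfect outcome: (B, L) with payoffs (8, 8).
For the simultaneous game, intersect best replies.
Row's best replies: L→T; C→B; R→M.
Player 2's best replies: T→C; M→R; B→L.
Only (M, R) has each player best-responding; Nash payoffs (-2, 2).
Row's commitment gain: 8 − -2 = 10.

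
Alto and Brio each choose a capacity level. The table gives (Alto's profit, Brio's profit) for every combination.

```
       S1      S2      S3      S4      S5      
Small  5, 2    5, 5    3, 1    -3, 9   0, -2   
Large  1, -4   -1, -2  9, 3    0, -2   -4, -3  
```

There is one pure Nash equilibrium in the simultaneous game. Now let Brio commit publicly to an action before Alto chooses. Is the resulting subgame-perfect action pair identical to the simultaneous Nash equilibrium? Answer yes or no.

no

Work backward from Alto's decision.
- S1 → Alto plays Small (best of 5, 1); Brio gets 2.
- S2 → Alto plays Small (best of 5, -1); Brio gets 5.
- S3 → Alto plays Large (best of 3, 9); Brio gets 3.
- S4 → Alto plays Large (best of -3, 0); Brio gets -2.
- S5 → Alto plays Small (best of 0, -4); Brio gets -2.
Brio's induced payoffs are 2, 5, 3, -2, -2, so Brio commits to S2. Subgame-perfect outcome: (Small, S2) with payoffs (5, 5).
For the simultaneous game, intersect best replies.
Alto's best replies: S1→Small; S2→Small; S3→Large; S4→Large; S5→Small.
Brio's best replies: Small→S4; Large→S3.
The unique mutual best reply is (Large, S3), giving (9, 3).
Sequential outcome (Small, S2) differs from the Nash profile (Large, S3).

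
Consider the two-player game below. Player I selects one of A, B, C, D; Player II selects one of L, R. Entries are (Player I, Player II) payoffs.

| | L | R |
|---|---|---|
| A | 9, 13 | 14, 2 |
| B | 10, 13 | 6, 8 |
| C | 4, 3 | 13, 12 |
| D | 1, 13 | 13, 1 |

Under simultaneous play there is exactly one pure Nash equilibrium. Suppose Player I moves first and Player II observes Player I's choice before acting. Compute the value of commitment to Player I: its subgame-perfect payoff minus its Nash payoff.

3

Backward induction with Player I moving first.
- A → Player II plays L (best of 13, 2); Player I gets 9.
- B → Player II plays L (best of 13, 8); Player I gets 10.
- C → Player II plays R (best of 3, 12); Player I gets 13.
- D → Player II plays L (best of 13, 1); Player I gets 1.
Player I's induced payoffs are 9, 10, 13, 1, so Player I commits to C. Subgame-perfect outcome: (C, R) with payoffs (13, 12).
For the simultaneous game, intersect best replies.
Player I's best replies: L→B; R→A.
Player II's best replies: A→L; B→L; C→R; D→L.
Only (B, L) has each player best-responding; Nash payoffs (10, 13).
Player I's commitment gain: 13 − 10 = 3.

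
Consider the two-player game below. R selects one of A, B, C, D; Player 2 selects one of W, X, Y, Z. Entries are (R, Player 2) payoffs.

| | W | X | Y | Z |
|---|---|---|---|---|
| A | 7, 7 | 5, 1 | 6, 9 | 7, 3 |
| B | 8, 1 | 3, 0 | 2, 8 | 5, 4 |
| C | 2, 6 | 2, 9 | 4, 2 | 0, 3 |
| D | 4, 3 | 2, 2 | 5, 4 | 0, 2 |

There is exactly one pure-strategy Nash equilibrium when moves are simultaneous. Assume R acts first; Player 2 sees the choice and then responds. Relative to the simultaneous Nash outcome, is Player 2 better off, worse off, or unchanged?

Solve by backward induction (R leads).
- A → Player 2 plays Y (best of 7, 1, 9, 3); R gets 6.
- B → Player 2 plays Y (best of 1, 0, 8, 4); R gets 2.
- C → Player 2 plays X (best of 6, 9, 2, 3); R gets 2.
- D → Player 2 plays Y (best of 3, 2, 4, 2); R gets 5.
Among 6, 2, 2, 5, the best is 6 at A. Subgame-perfect outcome: (A, Y) with payoffs (6, 9).
For the simultaneous game, intersect best replies.
R's best replies: W→B; X→A; Y→A; Z→A.
Player 2's best replies: A→Y; B→Y; C→X; D→Y.
Only (A, Y) has each player best-responding; Nash payoffs (6, 9).
Player 2 earns 9 sequentially versus 9 at the Nash outcome: unchanged.

unchanged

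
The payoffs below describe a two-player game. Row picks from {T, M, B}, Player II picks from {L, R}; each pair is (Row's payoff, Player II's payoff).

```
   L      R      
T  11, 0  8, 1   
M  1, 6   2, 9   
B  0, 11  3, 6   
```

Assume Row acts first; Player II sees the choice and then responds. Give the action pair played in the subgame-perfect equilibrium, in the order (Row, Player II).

(T, R)

Backward induction with Row moving first.
- T → Player II plays R (best of 0, 1); Row gets 8.
- M → Player II plays R (best of 6, 9); Row gets 2.
- B → Player II plays L (best of 11, 6); Row gets 0.
Row's induced payoffs are 8, 2, 0, so Row commits to T. Subgame-perfect outcome: (T, R) with payoffs (8, 1).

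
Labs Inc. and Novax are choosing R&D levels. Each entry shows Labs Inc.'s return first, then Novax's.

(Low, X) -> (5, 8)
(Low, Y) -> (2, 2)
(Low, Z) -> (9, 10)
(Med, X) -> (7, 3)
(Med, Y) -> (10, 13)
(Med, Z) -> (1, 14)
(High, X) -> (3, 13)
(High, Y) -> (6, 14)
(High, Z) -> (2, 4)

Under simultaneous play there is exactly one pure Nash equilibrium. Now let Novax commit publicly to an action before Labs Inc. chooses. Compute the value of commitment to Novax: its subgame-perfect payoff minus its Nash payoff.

Solve by backward induction (Novax leads).
- X: Labs Inc. compares 5, 7, 3 and picks Med; Novax would get 3.
- Y: Labs Inc. compares 2, 10, 6 and picks Med; Novax would get 13.
- Z: Labs Inc. compares 9, 1, 2 and picks Low; Novax would get 10.
Maximizing over 3, 13, 10, Novax chooses Y. Subgame-perfect outcome: (Med, Y) with payoffs (10, 13).
For the simultaneous game, intersect best replies.
Labs Inc.'s best replies: X→Med; Y→Med; Z→Low.
Novax's best replies: Low→Z; Med→Z; High→Y.
Only (Low, Z) has each player best-responding; Nash payoffs (9, 10).
Novax's commitment gain: 13 − 10 = 3.

3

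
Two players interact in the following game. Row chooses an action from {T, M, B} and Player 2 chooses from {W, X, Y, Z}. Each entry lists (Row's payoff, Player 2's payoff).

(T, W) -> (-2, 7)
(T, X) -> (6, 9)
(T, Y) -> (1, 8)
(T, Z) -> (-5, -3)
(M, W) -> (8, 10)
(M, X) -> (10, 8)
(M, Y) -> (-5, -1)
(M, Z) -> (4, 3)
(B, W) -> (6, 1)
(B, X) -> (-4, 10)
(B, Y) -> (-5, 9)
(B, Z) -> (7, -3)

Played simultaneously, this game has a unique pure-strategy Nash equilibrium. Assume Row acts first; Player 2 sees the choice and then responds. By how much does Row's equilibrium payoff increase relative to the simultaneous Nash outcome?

0

Work backward from Player 2's decision.
- T: Player 2 compares 7, 9, 8, -3 and picks X; Row would get 6.
- M: Player 2 compares 10, 8, -1, 3 and picks W; Row would get 8.
- B: Player 2 compares 1, 10, 9, -3 and picks X; Row would get -4.
Row's induced payoffs are 6, 8, -4, so Row commits to M. Subgame-perfect outcome: (M, W) with payoffs (8, 10).
For the simultaneous game, intersect best replies.
Row's best replies: W→M; X→M; Y→T; Z→B.
Player 2's best replies: T→X; M→W; B→X.
Only (M, W) has each player best-responding; Nash payoffs (8, 10).
Row's commitment gain: 8 − 8 = 0.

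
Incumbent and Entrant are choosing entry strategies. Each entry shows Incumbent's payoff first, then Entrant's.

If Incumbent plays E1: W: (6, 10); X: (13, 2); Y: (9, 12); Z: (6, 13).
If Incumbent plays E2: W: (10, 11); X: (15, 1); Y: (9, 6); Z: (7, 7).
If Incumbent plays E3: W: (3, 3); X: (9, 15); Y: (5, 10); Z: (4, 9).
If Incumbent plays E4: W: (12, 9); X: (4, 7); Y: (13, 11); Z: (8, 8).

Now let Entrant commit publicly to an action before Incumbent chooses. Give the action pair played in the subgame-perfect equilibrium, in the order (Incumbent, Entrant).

Incumbent best-responds to each possible Entrant move:
- W → Incumbent plays E4 (best of 6, 10, 3, 12); Entrant gets 9.
- X → Incumbent plays E2 (best of 13, 15, 9, 4); Entrant gets 1.
- Y → Incumbent plays E4 (best of 9, 9, 5, 13); Entrant gets 11.
- Z → Incumbent plays E4 (best of 6, 7, 4, 8); Entrant gets 8.
Maximizing over 9, 1, 11, 8, Entrant chooses Y. Subgame-perfect outcome: (E4, Y) with payoffs (13, 11).

(E4, Y)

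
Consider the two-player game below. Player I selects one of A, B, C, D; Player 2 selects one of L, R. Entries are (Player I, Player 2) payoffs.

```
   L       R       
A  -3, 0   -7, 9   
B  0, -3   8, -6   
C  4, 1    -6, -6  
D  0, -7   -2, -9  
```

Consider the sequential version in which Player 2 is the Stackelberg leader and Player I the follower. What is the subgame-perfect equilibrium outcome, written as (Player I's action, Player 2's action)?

(C, L)

Player I best-responds to each possible Player 2 move:
- L → Player I plays C (best of -3, 0, 4, 0); Player 2 gets 1.
- R → Player I plays B (best of -7, 8, -6, -2); Player 2 gets -6.
Maximizing over 1, -6, Player 2 chooses L. Subgame-perfect outcome: (C, L) with payoffs (4, 1).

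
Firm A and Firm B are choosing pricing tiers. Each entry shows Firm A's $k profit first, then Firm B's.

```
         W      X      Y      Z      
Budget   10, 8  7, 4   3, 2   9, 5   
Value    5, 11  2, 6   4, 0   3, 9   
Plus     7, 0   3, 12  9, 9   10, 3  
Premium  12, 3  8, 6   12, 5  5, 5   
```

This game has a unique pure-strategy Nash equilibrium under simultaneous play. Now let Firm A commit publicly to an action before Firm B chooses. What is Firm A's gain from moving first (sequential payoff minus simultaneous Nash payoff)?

2

Firm B best-responds to each possible Firm A move:
- Budget: BR = W, leader payoff 10.
- Value: BR = W, leader payoff 5.
- Plus: BR = X, leader payoff 3.
- Premium: BR = X, leader payoff 8.
Among 10, 5, 3, 8, the best is 10 at Budget. Subgame-perfect outcome: (Budget, W) with payoffs (10, 8).
For the simultaneous game, intersect best replies.
Firm A's best replies: W→Premium; X→Premium; Y→Premium; Z→Plus.
Firm B's best replies: Budget→W; Value→W; Plus→X; Premium→X.
The unique mutual best reply is (Premium, X), giving (8, 6).
Firm A's commitment gain: 10 − 8 = 2.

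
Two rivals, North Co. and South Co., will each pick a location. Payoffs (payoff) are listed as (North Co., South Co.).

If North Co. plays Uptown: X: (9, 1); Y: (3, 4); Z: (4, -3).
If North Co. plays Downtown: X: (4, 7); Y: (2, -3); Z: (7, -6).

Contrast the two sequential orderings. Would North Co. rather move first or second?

first

If North Co. leads: South Co.'s best replies are Uptown→Y, Downtown→X; North Co.'s induced payoffs 3, 4; outcome (Downtown, X), payoffs (4, 7).
If South Co. leads: North Co.'s best replies are X→Uptown, Y→Uptown, Z→Downtown; South Co.'s induced payoffs 1, 4, -6; outcome (Uptown, Y), payoffs (3, 4).
North Co. gets 4 moving first and 3 moving second, so North Co. prefers to move first.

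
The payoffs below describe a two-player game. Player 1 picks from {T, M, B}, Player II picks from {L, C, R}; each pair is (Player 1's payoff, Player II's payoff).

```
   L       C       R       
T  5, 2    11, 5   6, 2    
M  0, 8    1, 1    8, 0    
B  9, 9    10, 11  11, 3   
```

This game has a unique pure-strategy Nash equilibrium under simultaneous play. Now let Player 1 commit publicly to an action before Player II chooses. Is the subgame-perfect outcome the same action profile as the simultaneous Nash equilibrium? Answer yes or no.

Work backward from Player II's decision.
- T → Player II plays C (best of 2, 5, 2); Player 1 gets 11.
- M → Player II plays L (best of 8, 1, 0); Player 1 gets 0.
- B → Player II plays C (best of 9, 11, 3); Player 1 gets 10.
Player 1's induced payoffs are 11, 0, 10, so Player 1 commits to T. Subgame-perfect outcome: (T, C) with payoffs (11, 5).
Now find the simultaneous Nash equilibrium.
Player 1's best replies: L→B; C→T; R→B.
Player II's best replies: T→C; M→L; B→C.
The unique mutual best reply is (T, C), giving (11, 5).
Sequential outcome (T, C) coincides with the Nash profile (T, C).

yes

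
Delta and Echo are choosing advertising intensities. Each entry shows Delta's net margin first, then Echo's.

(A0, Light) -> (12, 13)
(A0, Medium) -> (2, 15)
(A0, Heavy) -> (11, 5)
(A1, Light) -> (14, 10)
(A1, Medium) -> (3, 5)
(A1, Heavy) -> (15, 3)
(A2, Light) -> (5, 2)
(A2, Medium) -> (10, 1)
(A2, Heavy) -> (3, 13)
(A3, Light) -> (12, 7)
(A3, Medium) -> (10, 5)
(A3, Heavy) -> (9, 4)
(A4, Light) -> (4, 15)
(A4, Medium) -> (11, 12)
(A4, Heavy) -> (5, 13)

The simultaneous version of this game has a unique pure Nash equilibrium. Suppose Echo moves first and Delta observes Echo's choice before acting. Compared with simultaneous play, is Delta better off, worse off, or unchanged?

Delta best-responds to each possible Echo move:
- Light: BR = A1, leader payoff 10.
- Medium: BR = A4, leader payoff 12.
- Heavy: BR = A1, leader payoff 3.
Maximizing over 10, 12, 3, Echo chooses Medium. Subgame-perfect outcome: (A4, Medium) with payoffs (11, 12).
Under simultaneous play:
Delta's best replies: Light→A1; Medium→A4; Heavy→A1.
Echo's best replies: A0→Medium; A1→Light; A2→Heavy; A3→Light; A4→Light.
Only (A1, Light) has each player best-responding; Nash payoffs (14, 10).
Delta earns 11 sequentially versus 14 at the Nash outcome: worse off.

worse off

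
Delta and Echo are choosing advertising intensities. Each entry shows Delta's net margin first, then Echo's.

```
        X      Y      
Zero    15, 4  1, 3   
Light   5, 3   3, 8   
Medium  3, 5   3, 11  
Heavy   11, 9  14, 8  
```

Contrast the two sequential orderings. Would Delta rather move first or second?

first

If Delta leads: Echo's best replies are Zero→X, Light→Y, Medium→Y, Heavy→X; Delta's induced payoffs 15, 3, 3, 11; outcome (Zero, X), payoffs (15, 4).
If Echo leads: Delta's best replies are X→Zero, Y→Heavy; Echo's induced payoffs 4, 8; outcome (Heavy, Y), payoffs (14, 8).
Delta gets 15 moving first and 14 moving second, so Delta prefers to move first.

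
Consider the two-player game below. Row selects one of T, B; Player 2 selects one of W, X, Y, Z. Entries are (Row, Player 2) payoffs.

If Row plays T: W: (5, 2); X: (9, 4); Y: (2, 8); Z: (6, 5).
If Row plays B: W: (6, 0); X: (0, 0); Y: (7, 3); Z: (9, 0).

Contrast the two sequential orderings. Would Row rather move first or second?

second

If Row leads: Player 2's best replies are T→Y, B→Y; Row's induced payoffs 2, 7; outcome (B, Y), payoffs (7, 3).
If Player 2 leads: Row's best replies are W→B, X→T, Y→B, Z→B; Player 2's induced payoffs 0, 4, 3, 0; outcome (T, X), payoffs (9, 4).
Row gets 7 moving first and 9 moving second, so Row prefers to move second.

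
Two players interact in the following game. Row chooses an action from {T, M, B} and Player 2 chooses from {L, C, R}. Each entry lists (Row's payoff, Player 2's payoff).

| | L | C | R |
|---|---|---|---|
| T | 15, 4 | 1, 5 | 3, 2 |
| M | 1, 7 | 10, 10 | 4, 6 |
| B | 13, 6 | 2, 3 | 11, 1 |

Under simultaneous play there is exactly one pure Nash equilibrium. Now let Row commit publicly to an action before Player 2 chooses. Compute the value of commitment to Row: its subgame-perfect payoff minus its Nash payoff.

3

Backward induction with Row moving first.
- T → Player 2 plays C (best of 4, 5, 2); Row gets 1.
- M → Player 2 plays C (best of 7, 10, 6); Row gets 10.
- B → Player 2 plays L (best of 6, 3, 1); Row gets 13.
Maximizing over 1, 10, 13, Row chooses B. Subgame-perfect outcome: (B, L) with payoffs (13, 6).
Now find the simultaneous Nash equilibrium.
Row's best replies: L→T; C→M; R→B.
Player 2's best replies: T→C; M→C; B→L.
Only (M, C) has each player best-responding; Nash payoffs (10, 10).
Row's commitment gain: 13 − 10 = 3.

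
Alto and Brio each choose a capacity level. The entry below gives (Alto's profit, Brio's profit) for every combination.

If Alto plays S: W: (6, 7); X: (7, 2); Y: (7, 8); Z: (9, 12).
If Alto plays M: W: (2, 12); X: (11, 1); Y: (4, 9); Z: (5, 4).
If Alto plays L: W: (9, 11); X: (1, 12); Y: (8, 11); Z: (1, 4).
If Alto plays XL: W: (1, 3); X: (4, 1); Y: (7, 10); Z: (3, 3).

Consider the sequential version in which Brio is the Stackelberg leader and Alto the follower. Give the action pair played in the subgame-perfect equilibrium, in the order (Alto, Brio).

(S, Z)

Alto best-responds to each possible Brio move:
- W: Alto compares 6, 2, 9, 1 and picks L; Brio would get 11.
- X: Alto compares 7, 11, 1, 4 and picks M; Brio would get 1.
- Y: Alto compares 7, 4, 8, 7 and picks L; Brio would get 11.
- Z: Alto compares 9, 5, 1, 3 and picks S; Brio would get 12.
Brio's induced payoffs are 11, 1, 11, 12, so Brio commits to Z. Subgame-perfect outcome: (S, Z) with payoffs (9, 12).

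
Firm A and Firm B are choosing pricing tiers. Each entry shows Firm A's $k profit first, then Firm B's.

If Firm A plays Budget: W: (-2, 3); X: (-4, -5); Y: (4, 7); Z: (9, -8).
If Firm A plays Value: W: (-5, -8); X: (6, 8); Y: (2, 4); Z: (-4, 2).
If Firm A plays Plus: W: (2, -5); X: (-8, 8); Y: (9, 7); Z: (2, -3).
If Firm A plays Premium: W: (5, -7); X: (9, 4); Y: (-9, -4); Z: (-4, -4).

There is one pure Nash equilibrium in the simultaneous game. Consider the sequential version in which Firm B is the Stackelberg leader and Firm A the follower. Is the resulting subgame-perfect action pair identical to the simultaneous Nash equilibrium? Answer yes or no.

no

Work backward from Firm A's decision.
- W → Firm A plays Premium (best of -2, -5, 2, 5); Firm B gets -7.
- X → Firm A plays Premium (best of -4, 6, -8, 9); Firm B gets 4.
- Y → Firm A plays Plus (best of 4, 2, 9, -9); Firm B gets 7.
- Z → Firm A plays Budget (best of 9, -4, 2, -4); Firm B gets -8.
Maximizing over -7, 4, 7, -8, Firm B chooses Y. Subgame-perfect outcome: (Plus, Y) with payoffs (9, 7).
Under simultaneous play:
Firm A's best replies: W→Premium; X→Premium; Y→Plus; Z→Budget.
Firm B's best replies: Budget→Y; Value→X; Plus→X; Premium→X.
The unique mutual best reply is (Premium, X), giving (9, 4).
Sequential outcome (Plus, Y) differs from the Nash profile (Premium, X).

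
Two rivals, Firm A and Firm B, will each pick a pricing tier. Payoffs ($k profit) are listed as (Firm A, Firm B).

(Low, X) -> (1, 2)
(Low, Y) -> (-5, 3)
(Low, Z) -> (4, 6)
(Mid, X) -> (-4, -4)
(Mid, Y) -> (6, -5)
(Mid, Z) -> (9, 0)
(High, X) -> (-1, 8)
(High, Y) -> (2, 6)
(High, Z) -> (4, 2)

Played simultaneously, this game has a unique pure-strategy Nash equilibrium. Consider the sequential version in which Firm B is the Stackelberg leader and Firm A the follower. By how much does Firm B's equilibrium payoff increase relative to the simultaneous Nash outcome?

2

Solve by backward induction (Firm B leads).
- X: Firm A compares 1, -4, -1 and picks Low; Firm B would get 2.
- Y: Firm A compares -5, 6, 2 and picks Mid; Firm B would get -5.
- Z: Firm A compares 4, 9, 4 and picks Mid; Firm B would get 0.
Firm B's induced payoffs are 2, -5, 0, so Firm B commits to X. Subgame-perfect outcome: (Low, X) with payoffs (1, 2).
Under simultaneous play:
Firm A's best replies: X→Low; Y→Mid; Z→Mid.
Firm B's best replies: Low→Z; Mid→Z; High→X.
Only (Mid, Z) has each player best-responding; Nash payoffs (9, 0).
Firm B's commitment gain: 2 − 0 = 2.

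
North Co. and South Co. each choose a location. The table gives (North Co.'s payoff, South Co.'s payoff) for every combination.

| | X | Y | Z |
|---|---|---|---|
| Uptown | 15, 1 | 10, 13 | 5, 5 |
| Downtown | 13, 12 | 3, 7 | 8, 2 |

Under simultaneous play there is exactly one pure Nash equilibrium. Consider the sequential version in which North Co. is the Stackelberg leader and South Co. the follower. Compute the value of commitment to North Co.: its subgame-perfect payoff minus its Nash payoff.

3

South Co. best-responds to each possible North Co. move:
- Uptown → South Co. plays Y (best of 1, 13, 5); North Co. gets 10.
- Downtown → South Co. plays X (best of 12, 7, 2); North Co. gets 13.
North Co.'s induced payoffs are 10, 13, so North Co. commits to Downtown. Subgame-perfect outcome: (Downtown, X) with payoffs (13, 12).
For the simultaneous game, intersect best replies.
North Co.'s best replies: X→Uptown; Y→Uptown; Z→Downtown.
South Co.'s best replies: Uptown→Y; Downtown→X.
The unique mutual best reply is (Uptown, Y), giving (10, 13).
North Co.'s commitment gain: 13 − 10 = 3.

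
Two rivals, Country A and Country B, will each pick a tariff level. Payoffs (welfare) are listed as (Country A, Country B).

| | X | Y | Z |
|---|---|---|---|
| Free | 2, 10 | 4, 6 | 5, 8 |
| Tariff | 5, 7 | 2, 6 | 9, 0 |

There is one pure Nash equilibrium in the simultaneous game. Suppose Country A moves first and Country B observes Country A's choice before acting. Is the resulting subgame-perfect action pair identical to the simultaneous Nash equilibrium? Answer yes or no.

yes

Work backward from Country B's decision.
- Free → Country B plays X (best of 10, 6, 8); Country A gets 2.
- Tariff → Country B plays X (best of 7, 6, 0); Country A gets 5.
Maximizing over 2, 5, Country A chooses Tariff. Subgame-perfect outcome: (Tariff, X) with payoffs (5, 7).
Under simultaneous play:
Country A's best replies: X→Tariff; Y→Free; Z→Tariff.
Country B's best replies: Free→X; Tariff→X.
Only (Tariff, X) has each player best-responding; Nash payoffs (5, 7).
Sequential outcome (Tariff, X) coincides with the Nash profile (Tariff, X).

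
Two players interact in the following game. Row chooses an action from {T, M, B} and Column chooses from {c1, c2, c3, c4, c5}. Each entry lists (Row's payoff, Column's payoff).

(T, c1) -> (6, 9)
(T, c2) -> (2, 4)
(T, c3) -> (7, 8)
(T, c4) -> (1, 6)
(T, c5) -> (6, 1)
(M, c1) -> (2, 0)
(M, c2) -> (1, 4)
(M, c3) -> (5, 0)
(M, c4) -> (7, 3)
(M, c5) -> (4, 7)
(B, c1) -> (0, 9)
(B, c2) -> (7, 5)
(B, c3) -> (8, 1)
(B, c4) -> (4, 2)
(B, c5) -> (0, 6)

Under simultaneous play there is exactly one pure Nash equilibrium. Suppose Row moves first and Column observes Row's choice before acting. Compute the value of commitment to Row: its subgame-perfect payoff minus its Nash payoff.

0

Solve by backward induction (Row leads).
- T: BR = c1, leader payoff 6.
- M: BR = c5, leader payoff 4.
- B: BR = c1, leader payoff 0.
Row's induced payoffs are 6, 4, 0, so Row commits to T. Subgame-perfect outcome: (T, c1) with payoffs (6, 9).
For the simultaneous game, intersect best replies.
Row's best replies: c1→T; c2→B; c3→B; c4→M; c5→T.
Column's best replies: T→c1; M→c5; B→c1.
The unique mutual best reply is (T, c1), giving (6, 9).
Row's commitment gain: 6 − 6 = 0.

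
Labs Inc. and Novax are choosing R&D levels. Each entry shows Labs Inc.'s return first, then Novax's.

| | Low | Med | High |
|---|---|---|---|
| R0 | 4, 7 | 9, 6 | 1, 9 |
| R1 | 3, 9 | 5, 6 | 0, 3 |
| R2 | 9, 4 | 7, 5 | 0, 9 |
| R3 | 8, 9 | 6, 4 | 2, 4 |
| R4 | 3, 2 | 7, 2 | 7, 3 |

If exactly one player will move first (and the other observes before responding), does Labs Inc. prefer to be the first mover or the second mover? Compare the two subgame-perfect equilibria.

second

If Labs Inc. leads: Novax's best replies are R0→High, R1→Low, R2→High, R3→Low, R4→High; Labs Inc.'s induced payoffs 1, 3, 0, 8, 7; outcome (R3, Low), payoffs (8, 9).
If Novax leads: Labs Inc.'s best replies are Low→R2, Med→R0, High→R4; Novax's induced payoffs 4, 6, 3; outcome (R0, Med), payoffs (9, 6).
Labs Inc. gets 8 moving first and 9 moving second, so Labs Inc. prefers to move second.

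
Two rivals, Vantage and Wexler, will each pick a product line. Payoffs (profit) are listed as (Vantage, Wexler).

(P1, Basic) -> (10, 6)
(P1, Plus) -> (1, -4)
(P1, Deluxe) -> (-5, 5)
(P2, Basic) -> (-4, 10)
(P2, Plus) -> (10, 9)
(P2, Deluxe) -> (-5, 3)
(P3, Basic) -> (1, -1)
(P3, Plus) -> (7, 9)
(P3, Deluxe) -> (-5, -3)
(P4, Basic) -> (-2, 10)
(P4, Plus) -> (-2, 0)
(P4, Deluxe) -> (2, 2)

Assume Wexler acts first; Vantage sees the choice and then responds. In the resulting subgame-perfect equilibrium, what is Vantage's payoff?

10

Backward induction with Wexler moving first.
- Basic: Vantage compares 10, -4, 1, -2 and picks P1; Wexler would get 6.
- Plus: Vantage compares 1, 10, 7, -2 and picks P2; Wexler would get 9.
- Deluxe: Vantage compares -5, -5, -5, 2 and picks P4; Wexler would get 2.
Among 6, 9, 2, the best is 9 at Plus. Subgame-perfect outcome: (P2, Plus) with payoffs (10, 9).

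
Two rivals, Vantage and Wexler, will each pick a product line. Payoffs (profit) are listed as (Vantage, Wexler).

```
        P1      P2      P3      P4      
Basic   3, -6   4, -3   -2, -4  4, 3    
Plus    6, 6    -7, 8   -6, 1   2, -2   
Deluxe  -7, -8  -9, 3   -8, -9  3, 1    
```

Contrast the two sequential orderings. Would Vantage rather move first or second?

If Vantage leads: Wexler's best replies are Basic→P4, Plus→P2, Deluxe→P2; Vantage's induced payoffs 4, -7, -9; outcome (Basic, P4), payoffs (4, 3).
If Wexler leads: Vantage's best replies are P1→Plus, P2→Basic, P3→Basic, P4→Basic; Wexler's induced payoffs 6, -3, -4, 3; outcome (Plus, P1), payoffs (6, 6).
Vantage gets 4 moving first and 6 moving second, so Vantage prefers to move second.

second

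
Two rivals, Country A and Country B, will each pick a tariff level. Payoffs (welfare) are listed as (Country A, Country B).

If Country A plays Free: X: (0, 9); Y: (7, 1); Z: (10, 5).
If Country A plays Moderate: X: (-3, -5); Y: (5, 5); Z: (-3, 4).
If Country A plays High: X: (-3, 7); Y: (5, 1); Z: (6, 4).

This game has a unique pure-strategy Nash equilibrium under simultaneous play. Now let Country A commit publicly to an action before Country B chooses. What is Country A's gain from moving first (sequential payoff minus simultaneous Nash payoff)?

5

Solve by backward induction (Country A leads).
- Free → Country B plays X (best of 9, 1, 5); Country A gets 0.
- Moderate → Country B plays Y (best of -5, 5, 4); Country A gets 5.
- High → Country B plays X (best of 7, 1, 4); Country A gets -3.
Country A's induced payoffs are 0, 5, -3, so Country A commits to Moderate. Subgame-perfect outcome: (Moderate, Y) with payoffs (5, 5).
Now find the simultaneous Nash equilibrium.
Country A's best replies: X→Free; Y→Free; Z→Free.
Country B's best replies: Free→X; Moderate→Y; High→X.
The unique mutual best reply is (Free, X), giving (0, 9).
Country A's commitment gain: 5 − 0 = 5.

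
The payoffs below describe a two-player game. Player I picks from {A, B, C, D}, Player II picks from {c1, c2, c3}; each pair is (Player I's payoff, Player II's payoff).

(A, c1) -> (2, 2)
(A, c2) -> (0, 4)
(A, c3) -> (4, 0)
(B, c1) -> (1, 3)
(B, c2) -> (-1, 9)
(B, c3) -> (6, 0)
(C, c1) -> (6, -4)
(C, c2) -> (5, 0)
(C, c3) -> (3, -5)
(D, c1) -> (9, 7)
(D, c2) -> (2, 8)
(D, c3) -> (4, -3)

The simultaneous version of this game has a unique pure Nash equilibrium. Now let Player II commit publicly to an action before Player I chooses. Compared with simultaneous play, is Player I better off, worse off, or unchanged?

better off

Solve by backward induction (Player II leads).
- c1: Player I compares 2, 1, 6, 9 and picks D; Player II would get 7.
- c2: Player I compares 0, -1, 5, 2 and picks C; Player II would get 0.
- c3: Player I compares 4, 6, 3, 4 and picks B; Player II would get 0.
Among 7, 0, 0, the best is 7 at c1. Subgame-perfect outcome: (D, c1) with payoffs (9, 7).
For the simultaneous game, intersect best replies.
Player I's best replies: c1→D; c2→C; c3→B.
Player II's best replies: A→c2; B→c2; C→c2; D→c2.
The unique mutual best reply is (C, c2), giving (5, 0).
Player I earns 9 sequentially versus 5 at the Nash outcome: better off.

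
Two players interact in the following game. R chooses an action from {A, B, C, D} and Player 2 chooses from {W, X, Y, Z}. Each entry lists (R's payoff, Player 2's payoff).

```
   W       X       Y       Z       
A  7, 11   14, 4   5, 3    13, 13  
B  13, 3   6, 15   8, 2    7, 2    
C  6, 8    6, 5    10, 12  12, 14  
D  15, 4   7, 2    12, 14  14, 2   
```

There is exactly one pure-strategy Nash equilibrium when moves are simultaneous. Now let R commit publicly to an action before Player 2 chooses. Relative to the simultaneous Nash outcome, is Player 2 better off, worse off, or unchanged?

worse off

Player 2 best-responds to each possible R move:
- A → Player 2 plays Z (best of 11, 4, 3, 13); R gets 13.
- B → Player 2 plays X (best of 3, 15, 2, 2); R gets 6.
- C → Player 2 plays Z (best of 8, 5, 12, 14); R gets 12.
- D → Player 2 plays Y (best of 4, 2, 14, 2); R gets 12.
Maximizing over 13, 6, 12, 12, R chooses A. Subgame-perfect outcome: (A, Z) with payoffs (13, 13).
Under simultaneous play:
R's best replies: W→D; X→A; Y→D; Z→D.
Player 2's best replies: A→Z; B→X; C→Z; D→Y.
The unique mutual best reply is (D, Y), giving (12, 14).
Player 2 earns 13 sequentially versus 14 at the Nash outcome: worse off.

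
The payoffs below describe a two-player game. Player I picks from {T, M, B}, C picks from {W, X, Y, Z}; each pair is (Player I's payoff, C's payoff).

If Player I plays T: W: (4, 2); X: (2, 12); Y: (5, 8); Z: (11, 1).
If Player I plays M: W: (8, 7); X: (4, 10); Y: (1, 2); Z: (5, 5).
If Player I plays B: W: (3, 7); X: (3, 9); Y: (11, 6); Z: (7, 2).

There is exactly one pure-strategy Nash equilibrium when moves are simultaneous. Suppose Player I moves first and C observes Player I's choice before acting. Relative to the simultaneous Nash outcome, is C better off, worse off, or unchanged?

C best-responds to each possible Player I move:
- T: BR = X, leader payoff 2.
- M: BR = X, leader payoff 4.
- B: BR = X, leader payoff 3.
Player I's induced payoffs are 2, 4, 3, so Player I commits to M. Subgame-perfect outcome: (M, X) with payoffs (4, 10).
For the simultaneous game, intersect best replies.
Player I's best replies: W→M; X→M; Y→B; Z→T.
C's best replies: T→X; M→X; B→X.
The unique mutual best reply is (M, X), giving (4, 10).
C earns 10 sequentially versus 10 at the Nash outcome: unchanged.

unchanged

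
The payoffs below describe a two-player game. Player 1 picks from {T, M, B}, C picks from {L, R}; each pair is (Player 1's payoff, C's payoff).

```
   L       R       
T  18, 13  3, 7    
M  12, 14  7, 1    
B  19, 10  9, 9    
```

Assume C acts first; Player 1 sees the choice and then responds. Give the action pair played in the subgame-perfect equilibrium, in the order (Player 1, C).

Solve by backward induction (C leads).
- L: BR = B, leader payoff 10.
- R: BR = B, leader payoff 9.
Maximizing over 10, 9, C chooses L. Subgame-perfect outcome: (B, L) with payoffs (19, 10).

(B, L)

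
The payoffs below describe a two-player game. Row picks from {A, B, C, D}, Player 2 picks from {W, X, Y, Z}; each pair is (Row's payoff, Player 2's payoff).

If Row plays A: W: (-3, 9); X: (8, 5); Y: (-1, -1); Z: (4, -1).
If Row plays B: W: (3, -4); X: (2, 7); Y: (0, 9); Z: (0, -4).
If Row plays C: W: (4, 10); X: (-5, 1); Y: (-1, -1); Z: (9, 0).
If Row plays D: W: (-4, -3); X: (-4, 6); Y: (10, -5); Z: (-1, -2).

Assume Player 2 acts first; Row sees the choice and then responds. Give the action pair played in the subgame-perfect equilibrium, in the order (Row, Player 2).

Backward induction with Player 2 moving first.
- W: Row compares -3, 3, 4, -4 and picks C; Player 2 would get 10.
- X: Row compares 8, 2, -5, -4 and picks A; Player 2 would get 5.
- Y: Row compares -1, 0, -1, 10 and picks D; Player 2 would get -5.
- Z: Row compares 4, 0, 9, -1 and picks C; Player 2 would get 0.
Among 10, 5, -5, 0, the best is 10 at W. Subgame-perfect outcome: (C, W) with payoffs (4, 10).

(C, W)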